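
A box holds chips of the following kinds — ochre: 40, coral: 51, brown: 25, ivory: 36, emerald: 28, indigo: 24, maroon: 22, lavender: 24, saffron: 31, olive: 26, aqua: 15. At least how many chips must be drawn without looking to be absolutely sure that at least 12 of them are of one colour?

By pigeonhole, the 11 colours are the holes; the chips drawn are the pigeons.
To avoid 12 of any one colour, the worst case takes at most 11 of each colour.
That gives 11 + 11 + 11 + 11 + 11 + 11 + 11 + 11 + 11 + 11 + 11 = 121 chips with no colour reaching 12.
The next chip forces some colour to 12, so 121 + 1 = 122.

122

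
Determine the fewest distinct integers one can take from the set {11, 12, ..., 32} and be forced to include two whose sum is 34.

Two chosen integers sum to 34 exactly when both halves of some pair {x, 34−x} with 11 ≤ x ≤ 34−x ≤ 23 are chosen — 6 such pairs.
The remaining 10 elements (those with no distinct partner in range) can never complete a 34-sum, so the worst case takes all of them and one from each pair: 10 + 6 = 16.
Pigeonhole: the 17th integer has to be the second member of some pair, so 16 + 1 = 17.

17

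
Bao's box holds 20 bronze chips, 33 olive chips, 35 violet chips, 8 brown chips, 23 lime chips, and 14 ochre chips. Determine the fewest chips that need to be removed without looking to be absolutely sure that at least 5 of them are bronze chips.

118

In the worst case for collecting bronze chips, every non-bronze chip comes out first.
There are 33 + 35 + 8 + 23 + 14 = 113 non-bronze chips altogether.
After those, each further chip must be bronze, so 113 + 5 = 118 draws guarantee 5 bronze chips.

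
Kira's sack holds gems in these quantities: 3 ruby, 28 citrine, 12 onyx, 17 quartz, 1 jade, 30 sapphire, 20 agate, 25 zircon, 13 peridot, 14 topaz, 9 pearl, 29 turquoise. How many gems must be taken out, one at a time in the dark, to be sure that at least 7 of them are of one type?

An adversary could hand out at most 6 gems per type (ruby, jade run out sooner): 3 + 6 + 6 + 6 + 1 + 6 + 6 + 6 + 6 + 6 + 6 + 6 = 64 gems and still no type has 7.
One more gem lands in a type already at 6, so 65 draws are enough and 64 are not.

65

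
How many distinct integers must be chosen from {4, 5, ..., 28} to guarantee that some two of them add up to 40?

18

A set avoiding the sum 40 can contain at most one of each pair {x, 40−x}, plus the 9 elements whose complement lies outside the range or equal to its own complement.
The integers 4, …, 20 (17 of them) are such a set: any two sum to at least 4+5 = 9 and at most 19+20 = 39 < 40.
By the pigeonhole principle, any 18th integer completes one of the 8 pairs, so 18 choices force a sum of 40.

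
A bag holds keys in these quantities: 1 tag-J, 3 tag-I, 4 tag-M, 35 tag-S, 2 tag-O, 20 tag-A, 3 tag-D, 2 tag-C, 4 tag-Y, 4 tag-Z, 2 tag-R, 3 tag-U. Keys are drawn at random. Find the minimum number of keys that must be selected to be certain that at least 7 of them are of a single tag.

41

By pigeonhole, the 12 tags are the holes; the keys drawn are the pigeons.
To avoid 7 of any one tag, the worst case takes at most 6 of each tag, or every key of a tag that has fewer than 6.
That gives 1 + 3 + 4 + 6 + 2 + 6 + 3 + 2 + 4 + 4 + 2 + 3 = 40 keys with no tag reaching 7.
The next key forces some tag to 7, so 40 + 1 = 41.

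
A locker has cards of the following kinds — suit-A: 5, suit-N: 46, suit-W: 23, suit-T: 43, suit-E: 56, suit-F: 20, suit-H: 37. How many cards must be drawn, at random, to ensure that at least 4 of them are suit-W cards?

211

In the worst case for collecting suit-W cards, every non-suit-W card comes out first.
There are 5 + 46 + 43 + 56 + 20 + 37 = 207 non-suit-W cards altogether.
After those, each further card must be suit-W, so 207 + 4 = 211 draws guarantee 4 suit-W cards.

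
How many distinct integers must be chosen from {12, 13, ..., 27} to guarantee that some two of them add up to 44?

Two chosen integers sum to 44 exactly when both halves of some pair {x, 44−x} with 17 ≤ x ≤ 44−x ≤ 27 are chosen — 5 such pairs.
The remaining 6 elements (those with no distinct partner in range) can never complete a 44-sum, so the worst case takes all of them and one from each pair: 6 + 5 = 11.
By the pigeonhole principle, the 12th integer has to be the second member of some pair, so 11 + 1 = 12.

12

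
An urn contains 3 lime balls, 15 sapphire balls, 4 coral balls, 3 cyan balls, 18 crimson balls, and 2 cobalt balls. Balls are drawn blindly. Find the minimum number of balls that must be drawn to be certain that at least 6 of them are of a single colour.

An adversary could hand out at most 5 balls per colour (4 colours run out sooner): 3 + 5 + 4 + 3 + 5 + 2 = 22 balls and still no colour has 6.
Pigeonhole: one more ball lands in a colour already at 5, so 23 draws are enough and 22 are not.

23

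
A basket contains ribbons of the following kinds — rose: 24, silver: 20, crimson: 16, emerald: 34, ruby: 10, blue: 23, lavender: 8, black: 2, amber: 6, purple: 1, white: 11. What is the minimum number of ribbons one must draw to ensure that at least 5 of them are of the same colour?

Put each drawn ribbon into a box by colour. The largest draw with every box below 5 takes min(count, 4) from each colour; colours with fewer than 4 contribute all they have.
Σ min(cᵢ, 4) = 4 + 4 + 4 + 4 + 4 + 4 + 4 + 2 + 4 + 1 + 4 = 39.
Draw number 39 + 1 = 40 must push one box to 5.

40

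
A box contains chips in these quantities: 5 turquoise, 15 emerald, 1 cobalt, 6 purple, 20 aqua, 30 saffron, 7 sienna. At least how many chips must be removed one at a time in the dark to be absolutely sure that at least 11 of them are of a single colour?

50

The 7 colours are the holes; the chips drawn are the pigeons.
To avoid 11 of any one colour, the worst case takes at most 10 of each colour, or every chip of a colour that has fewer than 10.
That gives 5 + 10 + 1 + 6 + 10 + 10 + 7 = 49 chips with no colour reaching 11.
The next chip forces some colour to 11, so 49 + 1 = 50.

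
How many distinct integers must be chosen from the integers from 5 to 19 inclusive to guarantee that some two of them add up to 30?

12

Group the elements by complementary pair {x, 30−x}: {11,19}, {12,18}, {13,17}, …, giving 4 two-element pairs, the single value 15 (it cannot pair with itself since the integers are distinct), and 6 integers whose partner 30−x falls outside [5,19].
By pigeonhole, treating each of those 11 groups as a pigeonhole, one can pick one integer per group — 11 integers — with no two summing to 30.
The 12th integer lands in an occupied pair, forcing a sum of 30.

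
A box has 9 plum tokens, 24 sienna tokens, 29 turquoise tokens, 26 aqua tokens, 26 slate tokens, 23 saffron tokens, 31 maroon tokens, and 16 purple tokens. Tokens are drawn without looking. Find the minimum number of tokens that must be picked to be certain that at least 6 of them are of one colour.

An adversary could hand out at most 5 tokens per colour: 5 + 5 + 5 + 5 + 5 + 5 + 5 + 5 = 40 tokens and still no colour has 6.
Pigeonhole: one more token lands in a colour already at 5, so 41 draws are enough and 40 are not.

41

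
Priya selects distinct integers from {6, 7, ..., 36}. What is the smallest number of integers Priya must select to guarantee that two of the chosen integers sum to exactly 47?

19

A set avoiding the sum 47 can contain at most one of each pair {x, 47−x}, plus the 5 elements whose complement lies outside the range.
The integers 6, …, 23 (18 of them) are such a set: any two sum to at least 6+7 = 13 and at most 22+23 = 45 < 47.
Pigeonhole: any 19th integer completes one of the 13 pairs, so 19 choices force a sum of 47.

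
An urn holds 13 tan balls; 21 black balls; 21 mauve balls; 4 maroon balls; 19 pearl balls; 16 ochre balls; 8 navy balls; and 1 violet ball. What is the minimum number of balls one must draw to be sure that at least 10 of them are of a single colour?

An adversary could hand out at most 9 balls per colour (maroon, navy, violet run out sooner): 9 + 9 + 9 + 4 + 9 + 9 + 8 + 1 = 58 balls and still no colour has 10.
By the pigeonhole principle, one more ball lands in a colour already at 9, so 59 draws are enough and 58 are not.

59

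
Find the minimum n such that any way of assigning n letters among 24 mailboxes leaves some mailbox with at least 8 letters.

169

With 168 letters one could put exactly 7 in each of the 24 mailboxes, and no mailbox would reach 8.
One more letter must land in a mailbox that already has 7, giving it 8.
So 24 × 7 + 1 = 169 letters are required.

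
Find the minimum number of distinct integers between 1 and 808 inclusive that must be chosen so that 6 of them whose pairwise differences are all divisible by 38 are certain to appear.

Integers whose pairwise differences are multiples of 38 are exactly those sharing a remainder mod 38. The 38 residue classes mod 38 are the pigeonholes.
With 190 integers one could put 5 in each residue class and have no class reach 6.
The 191st integer pushes some class to 6, so 38·5 + 1 = 191.

191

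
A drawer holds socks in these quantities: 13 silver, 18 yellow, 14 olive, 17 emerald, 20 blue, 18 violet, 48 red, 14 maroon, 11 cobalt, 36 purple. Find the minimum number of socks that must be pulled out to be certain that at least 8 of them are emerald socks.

200

In the worst case for collecting emerald socks, every non-emerald sock comes out first.
There are 13 + 18 + 14 + 20 + 18 + 48 + 14 + 11 + 36 = 192 non-emerald socks altogether.
After those, each further sock must be emerald, so 192 + 8 = 200 draws guarantee 8 emerald socks.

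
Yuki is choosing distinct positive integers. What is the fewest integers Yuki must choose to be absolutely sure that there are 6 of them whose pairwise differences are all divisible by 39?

Integers whose pairwise differences are multiples of 39 are exactly those sharing a remainder mod 39. The 39 residue classes mod 39 are the pigeonholes.
With 195 integers one could put 5 in each residue class and have no class reach 6.
The 196th integer pushes some class to 6, so 39·5 + 1 = 196.

196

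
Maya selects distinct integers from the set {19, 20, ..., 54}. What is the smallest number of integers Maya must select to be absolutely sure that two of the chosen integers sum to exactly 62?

25

Group the elements by complementary pair {x, 62−x}: {19,43}, {20,42}, {21,41}, …, giving 12 two-element pairs, the single value 31 (it cannot pair with itself since the integers are distinct), and 11 integers whose partner 62−x falls outside [19,54].
Treating each of those 24 groups as a pigeonhole, one can pick one integer per group — 24 integers — with no two summing to 62.
The 25th integer lands in an occupied pair, forcing a sum of 62.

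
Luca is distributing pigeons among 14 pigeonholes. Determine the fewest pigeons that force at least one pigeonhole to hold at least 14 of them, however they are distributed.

With 182 pigeons one could put exactly 13 in each of the 14 pigeonholes, and no pigeonhole would reach 14.
One more pigeon must land in a pigeonhole that already has 13, giving it 14.
So 14 × 13 + 1 = 183 pigeons are required.

183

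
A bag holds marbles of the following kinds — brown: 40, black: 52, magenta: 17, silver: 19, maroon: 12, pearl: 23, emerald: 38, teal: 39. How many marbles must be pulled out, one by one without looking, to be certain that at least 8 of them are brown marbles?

In the worst case for collecting brown marbles, every non-brown marble comes out first.
There are 52 + 17 + 19 + 12 + 23 + 38 + 39 = 200 non-brown marbles altogether.
After those, each further marble must be brown, so 200 + 8 = 208 draws guarantee 8 brown marbles.

208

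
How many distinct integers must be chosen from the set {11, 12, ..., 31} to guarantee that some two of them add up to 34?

16

Two chosen integers sum to 34 exactly when both halves of some pair {x, 34−x} with 11 ≤ x ≤ 34−x ≤ 23 are chosen — 6 such pairs.
The remaining 9 elements (those with no distinct partner in range) can never complete a 34-sum, so the worst case takes all of them and one from each pair: 9 + 6 = 15.
By pigeonhole, the 16th integer has to be the second member of some pair, so 15 + 1 = 16.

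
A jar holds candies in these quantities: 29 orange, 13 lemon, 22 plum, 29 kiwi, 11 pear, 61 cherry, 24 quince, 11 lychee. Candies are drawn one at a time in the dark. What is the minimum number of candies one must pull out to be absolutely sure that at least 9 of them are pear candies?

In the worst case for collecting pear candies, every non-pear candy comes out first.
There are 29 + 13 + 22 + 29 + 61 + 24 + 11 = 189 non-pear candies altogether.
After those, each further candy must be pear, so 189 + 9 = 198 draws guarantee 9 pear candies.

198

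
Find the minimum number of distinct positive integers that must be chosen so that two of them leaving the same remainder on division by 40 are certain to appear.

41

Pigeonhole: the 40 residue classes mod 40 are the pigeonholes.
With 40 integers one could put 1 in each residue class and have no class reach 2.
The 41st integer pushes some class to 2, so 40·1 + 1 = 41.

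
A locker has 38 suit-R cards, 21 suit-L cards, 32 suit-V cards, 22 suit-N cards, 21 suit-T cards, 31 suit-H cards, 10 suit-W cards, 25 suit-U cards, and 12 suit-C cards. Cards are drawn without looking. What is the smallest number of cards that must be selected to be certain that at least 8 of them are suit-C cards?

208

In the worst case for collecting suit-C cards, every non-suit-C card comes out first.
There are 38 + 21 + 32 + 22 + 21 + 31 + 10 + 25 = 200 non-suit-C cards altogether.
After those, each further card must be suit-C, so 200 + 8 = 208 draws guarantee 8 suit-C cards.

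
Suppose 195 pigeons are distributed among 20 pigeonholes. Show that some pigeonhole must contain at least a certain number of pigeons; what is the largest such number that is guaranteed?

The 20 pigeonholes are the holes and the 195 pigeons are the pigeons.
If every pigeonhole held at most 9 pigeons, the total would be at most 20 × 9 = 180, which is less than 195.
So some pigeonhole holds at least ⌈195/20⌉ = 10 pigeons.

10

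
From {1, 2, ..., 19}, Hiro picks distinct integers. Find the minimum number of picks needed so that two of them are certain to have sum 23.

12

Group the elements by complementary pair {x, 23−x}: {4,19}, {5,18}, {6,17}, …, giving 8 two-element pairs and 3 integers whose partner 23−x falls outside [1,19].
By pigeonhole, treating each of those 11 groups as a pigeonhole, one can pick one integer per group — 11 integers — with no two summing to 23.
The 12th integer lands in an occupied pair, forcing a sum of 23.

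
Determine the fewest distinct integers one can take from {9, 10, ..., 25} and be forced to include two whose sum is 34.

Two chosen integers sum to 34 exactly when both halves of some pair {x, 34−x} with 9 ≤ x ≤ 34−x ≤ 25 are chosen — 8 such pairs.
The remaining 1 element (those with no distinct partner in range) can never complete a 34-sum, so the worst case takes all of them and one from each pair: 1 + 8 = 9.
The 10th integer has to be the second member of some pair, so 9 + 1 = 10.

10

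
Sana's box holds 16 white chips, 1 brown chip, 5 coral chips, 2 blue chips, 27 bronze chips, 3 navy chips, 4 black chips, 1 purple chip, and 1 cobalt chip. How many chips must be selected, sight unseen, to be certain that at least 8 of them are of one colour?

Put each drawn chip into a box by colour. The largest draw with every box below 8 takes min(count, 7) from each colour; colours with fewer than 7 contribute all they have.
Σ min(cᵢ, 7) = 7 + 1 + 5 + 2 + 7 + 3 + 4 + 1 + 1 = 31.
Draw number 31 + 1 = 32 must push one box to 8.

32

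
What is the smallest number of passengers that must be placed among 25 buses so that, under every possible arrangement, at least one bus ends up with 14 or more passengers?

With 325 passengers one could put exactly 13 in each of the 25 buses, and no bus would reach 14.
One more passenger must land in a bus that already has 13, giving it 14.
So 25 × 13 + 1 = 326 passengers are required.

326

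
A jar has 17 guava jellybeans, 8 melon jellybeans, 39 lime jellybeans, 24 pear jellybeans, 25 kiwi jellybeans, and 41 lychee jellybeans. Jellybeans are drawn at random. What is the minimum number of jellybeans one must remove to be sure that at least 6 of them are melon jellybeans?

152

In the worst case for collecting melon jellybeans, every non-melon jellybean comes out first.
There are 17 + 39 + 24 + 25 + 41 = 146 non-melon jellybeans altogether.
After those, each further jellybean must be melon, so 146 + 6 = 152 draws guarantee 6 melon jellybeans.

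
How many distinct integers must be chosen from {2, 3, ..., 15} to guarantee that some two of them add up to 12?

11

A set avoiding the sum 12 can contain at most one of each pair {x, 12−x}, plus the 6 elements whose complement lies outside the range or equal to its own complement.
The integers 6, …, 15 (10 of them) are such a set: any two sum to at least 6+7 = 13 > 12.
By pigeonhole, any 11th integer completes one of the 4 pairs, so 11 choices force a sum of 12.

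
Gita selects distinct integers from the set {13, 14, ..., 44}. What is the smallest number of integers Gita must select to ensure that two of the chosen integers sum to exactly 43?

24

Two chosen integers sum to 43 exactly when both halves of some pair {x, 43−x} with 13 ≤ x ≤ 43−x ≤ 30 are chosen — 9 such pairs.
The remaining 14 elements (those with no distinct partner in range) can never complete a 43-sum, so the worst case takes all of them and one from each pair: 14 + 9 = 23.
By the pigeonhole principle, the 24th integer has to be the second member of some pair, so 23 + 1 = 24.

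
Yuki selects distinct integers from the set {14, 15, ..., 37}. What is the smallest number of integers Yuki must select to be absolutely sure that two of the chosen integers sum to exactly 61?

18

Group the elements by complementary pair {x, 61−x}: {24,37}, {25,36}, {26,35}, …, giving 7 two-element pairs and 10 integers whose partner 61−x falls outside [14,37].
By pigeonhole, treating each of those 17 groups as a pigeonhole, one can pick one integer per group — 17 integers — with no two summing to 61.
The 18th integer lands in an occupied pair, forcing a sum of 61.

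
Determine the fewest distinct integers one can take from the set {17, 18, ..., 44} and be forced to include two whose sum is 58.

Group the elements by complementary pair {x, 58−x}: {17,41}, {18,40}, {19,39}, …, giving 12 two-element pairs, the single value 29 (it cannot pair with itself since the integers are distinct), and 3 integers whose partner 58−x falls outside [17,44].
By the pigeonhole principle, treating each of those 16 groups as a pigeonhole, one can pick one integer per group — 16 integers — with no two summing to 58.
The 17th integer lands in an occupied pair, forcing a sum of 58.

17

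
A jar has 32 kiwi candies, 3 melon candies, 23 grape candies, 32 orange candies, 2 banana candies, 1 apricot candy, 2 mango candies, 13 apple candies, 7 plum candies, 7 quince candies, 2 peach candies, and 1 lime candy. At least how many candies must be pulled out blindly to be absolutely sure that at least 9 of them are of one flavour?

58

By the pigeonhole principle, the 12 flavours are the holes; the candies drawn are the pigeons.
To avoid 9 of any one flavour, the worst case takes at most 8 of each flavour, or every candy of a flavour that has fewer than 8.
That gives 8 + 3 + 8 + 8 + 2 + 1 + 2 + 8 + 7 + 7 + 2 + 1 = 57 candies with no flavour reaching 9.
The next candy forces some flavour to 9, so 57 + 1 = 58.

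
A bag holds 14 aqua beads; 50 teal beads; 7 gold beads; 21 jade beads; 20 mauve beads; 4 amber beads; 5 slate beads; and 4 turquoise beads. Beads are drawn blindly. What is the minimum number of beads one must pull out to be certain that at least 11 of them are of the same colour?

By the pigeonhole principle, put each drawn bead into a box by colour. The largest draw with every box below 11 takes min(count, 10) from each colour; colours with fewer than 10 contribute all they have.
Σ min(cᵢ, 10) = 10 + 10 + 7 + 10 + 10 + 4 + 5 + 4 = 60.
Draw number 60 + 1 = 61 must push one box to 11.

61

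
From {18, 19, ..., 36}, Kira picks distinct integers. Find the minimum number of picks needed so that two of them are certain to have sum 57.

12

Group the elements by complementary pair {x, 57−x}: {21,36}, {22,35}, {23,34}, …, giving 8 two-element pairs and 3 integers whose partner 57−x falls outside [18,36].
Pigeonhole: treating each of those 11 groups as a pigeonhole, one can pick one integer per group — 11 integers — with no two summing to 57.
The 12th integer lands in an occupied pair, forcing a sum of 57.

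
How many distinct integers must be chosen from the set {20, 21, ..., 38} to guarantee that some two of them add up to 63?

Group the elements by complementary pair {x, 63−x}: {25,38}, {26,37}, {27,36}, …, giving 7 two-element pairs and 5 integers whose partner 63−x falls outside [20,38].
By pigeonhole, treating each of those 12 groups as a pigeonhole, one can pick one integer per group — 12 integers — with no two summing to 63.
The 13th integer lands in an occupied pair, forcing a sum of 63.

13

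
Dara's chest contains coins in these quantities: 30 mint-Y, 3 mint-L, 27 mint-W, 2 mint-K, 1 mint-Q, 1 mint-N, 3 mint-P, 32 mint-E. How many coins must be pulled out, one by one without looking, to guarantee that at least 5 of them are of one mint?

23

Pigeonhole: put each drawn coin into a box by mint. The largest draw with every box below 5 takes min(count, 4) from each mint; mints with fewer than 4 contribute all they have.
Σ min(cᵢ, 4) = 4 + 3 + 4 + 2 + 1 + 1 + 3 + 4 = 22.
Draw number 22 + 1 = 23 must push one box to 5.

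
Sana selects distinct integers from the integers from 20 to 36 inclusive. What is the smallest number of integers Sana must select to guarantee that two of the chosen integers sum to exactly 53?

11

Group the elements by complementary pair {x, 53−x}: {20,33}, {21,32}, {22,31}, …, giving 7 two-element pairs and 3 integers whose partner 53−x falls outside [20,36].
Pigeonhole: treating each of those 10 groups as a pigeonhole, one can pick one integer per group — 10 integers — with no two summing to 53.
The 11th integer lands in an occupied pair, forcing a sum of 53.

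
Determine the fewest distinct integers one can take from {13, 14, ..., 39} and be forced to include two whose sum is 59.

18

A set avoiding the sum 59 can contain at most one of each pair {x, 59−x}, plus the 7 elements whose complement lies outside the range.
The integers 13, …, 29 (17 of them) are such a set: any two sum to at least 13+14 = 27 and at most 28+29 = 57 < 59.
Any 18th integer completes one of the 10 pairs, so 18 choices force a sum of 59.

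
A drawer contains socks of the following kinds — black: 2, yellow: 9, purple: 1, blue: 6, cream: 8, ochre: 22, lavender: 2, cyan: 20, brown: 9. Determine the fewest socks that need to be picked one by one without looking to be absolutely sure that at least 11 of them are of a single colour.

58

An adversary could hand out at most 10 socks per colour (7 colours run out sooner): 2 + 9 + 1 + 6 + 8 + 10 + 2 + 10 + 9 = 57 socks and still no colour has 11.
One more sock lands in a colour already at 10, so 58 draws are enough and 57 are not.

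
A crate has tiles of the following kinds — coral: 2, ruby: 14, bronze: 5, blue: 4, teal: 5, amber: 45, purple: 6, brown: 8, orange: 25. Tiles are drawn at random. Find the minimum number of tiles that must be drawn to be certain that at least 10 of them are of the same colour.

58

Put each drawn tile into a box by colour. The largest draw with every box below 10 takes min(count, 9) from each colour; colours with fewer than 9 contribute all they have.
Σ min(cᵢ, 9) = 2 + 9 + 5 + 4 + 5 + 9 + 6 + 8 + 9 = 57.
Draw number 57 + 1 = 58 must push one box to 10.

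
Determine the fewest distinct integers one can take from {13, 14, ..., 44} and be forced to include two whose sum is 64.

Group the elements by complementary pair {x, 64−x}: {20,44}, {21,43}, {22,42}, …, giving 12 two-element pairs, the single value 32 (it cannot pair with itself since the integers are distinct), and 7 integers whose partner 64−x falls outside [13,44].
Pigeonhole: treating each of those 20 groups as a pigeonhole, one can pick one integer per group — 20 integers — with no two summing to 64.
The 21st integer lands in an occupied pair, forcing a sum of 64.

21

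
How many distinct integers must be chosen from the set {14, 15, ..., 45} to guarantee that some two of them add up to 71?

A set avoiding the sum 71 can contain at most one of each pair {x, 71−x}, plus the 12 elements whose complement lies outside the range.
The integers 14, …, 35 (22 of them) are such a set: any two sum to at least 14+15 = 29 and at most 34+35 = 69 < 71.
By pigeonhole, any 23rd integer completes one of the 10 pairs, so 23 choices force a sum of 71.

23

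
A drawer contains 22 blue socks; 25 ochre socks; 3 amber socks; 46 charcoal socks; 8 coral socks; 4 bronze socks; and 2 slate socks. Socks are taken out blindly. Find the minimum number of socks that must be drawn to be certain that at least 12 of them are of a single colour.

Pigeonhole: the 7 colours are the holes; the socks drawn are the pigeons.
To avoid 12 of any one colour, the worst case takes at most 11 of each colour, or every sock of a colour that has fewer than 11.
That gives 11 + 11 + 3 + 11 + 8 + 4 + 2 = 50 socks with no colour reaching 12.
The next sock forces some colour to 12, so 50 + 1 = 51.

51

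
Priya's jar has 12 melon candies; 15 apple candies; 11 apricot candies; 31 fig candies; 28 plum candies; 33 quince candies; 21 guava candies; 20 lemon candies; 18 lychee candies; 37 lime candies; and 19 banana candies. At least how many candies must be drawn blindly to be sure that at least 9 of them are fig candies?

223

In the worst case for collecting fig candies, every non-fig candy comes out first.
There are 12 + 15 + 11 + 28 + 33 + 21 + 20 + 18 + 37 + 19 = 214 non-fig candies altogether.
After those, each further candy must be fig, so 214 + 9 = 223 draws guarantee 9 fig candies.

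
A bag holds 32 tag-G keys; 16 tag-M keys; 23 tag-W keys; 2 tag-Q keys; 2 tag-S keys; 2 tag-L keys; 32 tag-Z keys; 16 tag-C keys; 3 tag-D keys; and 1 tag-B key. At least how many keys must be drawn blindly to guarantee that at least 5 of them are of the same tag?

31

Put each drawn key into a box by tag. The largest draw with every box below 5 takes min(count, 4) from each tag; tags with fewer than 4 contribute all they have.
Σ min(cᵢ, 4) = 4 + 4 + 4 + 2 + 2 + 2 + 4 + 4 + 3 + 1 = 30.
Draw number 30 + 1 = 31 must push one box to 5.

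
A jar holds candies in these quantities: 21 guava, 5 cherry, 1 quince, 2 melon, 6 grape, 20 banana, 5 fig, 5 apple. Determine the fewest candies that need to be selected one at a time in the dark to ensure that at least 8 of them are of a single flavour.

Pigeonhole: the 8 flavours are the holes; the candies drawn are the pigeons.
To avoid 8 of any one flavour, the worst case takes at most 7 of each flavour, or every candy of a flavour that has fewer than 7.
That gives 7 + 5 + 1 + 2 + 6 + 7 + 5 + 5 = 38 candies with no flavour reaching 8.
The next candy forces some flavour to 8, so 38 + 1 = 39.

39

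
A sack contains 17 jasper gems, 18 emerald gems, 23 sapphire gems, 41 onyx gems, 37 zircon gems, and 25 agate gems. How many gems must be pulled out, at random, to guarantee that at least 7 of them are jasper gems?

151

In the worst case for collecting jasper gems, every non-jasper gem comes out first.
There are 18 + 23 + 41 + 37 + 25 = 144 non-jasper gems altogether.
After those, each further gem must be jasper, so 144 + 7 = 151 draws guarantee 7 jasper gems.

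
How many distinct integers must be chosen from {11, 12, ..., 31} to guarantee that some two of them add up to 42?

Group the elements by complementary pair {x, 42−x}: {11,31}, {12,30}, {13,29}, …, giving 10 two-element pairs and the single value 21 (it cannot pair with itself since the integers are distinct).
Pigeonhole: treating each of those 11 groups as a pigeonhole, one can pick one integer per group — 11 integers — with no two summing to 42.
The 12th integer lands in an occupied pair, forcing a sum of 42.

12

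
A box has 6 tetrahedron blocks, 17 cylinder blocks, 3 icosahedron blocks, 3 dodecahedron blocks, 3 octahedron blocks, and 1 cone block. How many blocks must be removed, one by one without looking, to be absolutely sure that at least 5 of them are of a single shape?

19

Pigeonhole: the 6 shapes are the holes; the blocks drawn are the pigeons.
To avoid 5 of any one shape, the worst case takes at most 4 of each shape, or every block of a shape that has fewer than 4.
That gives 4 + 4 + 3 + 3 + 3 + 1 = 18 blocks with no shape reaching 5.
The next block forces some shape to 5, so 18 + 1 = 19.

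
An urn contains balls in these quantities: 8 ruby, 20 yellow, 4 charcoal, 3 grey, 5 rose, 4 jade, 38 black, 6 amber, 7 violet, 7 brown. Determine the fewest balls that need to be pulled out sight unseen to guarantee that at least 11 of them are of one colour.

An adversary could hand out at most 10 balls per colour (8 colours run out sooner): 8 + 10 + 4 + 3 + 5 + 4 + 10 + 6 + 7 + 7 = 64 balls and still no colour has 11.
Pigeonhole: one more ball lands in a colour already at 10, so 65 draws are enough and 64 are not.

65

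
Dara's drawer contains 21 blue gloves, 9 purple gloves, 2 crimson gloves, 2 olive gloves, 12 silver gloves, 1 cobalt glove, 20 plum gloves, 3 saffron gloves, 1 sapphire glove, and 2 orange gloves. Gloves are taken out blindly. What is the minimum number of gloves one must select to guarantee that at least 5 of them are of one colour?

28

The 10 colours are the holes; the gloves drawn are the pigeons.
To avoid 5 of any one colour, the worst case takes at most 4 of each colour, or every glove of a colour that has fewer than 4.
That gives 4 + 4 + 2 + 2 + 4 + 1 + 4 + 3 + 1 + 2 = 27 gloves with no colour reaching 5.
The next glove forces some colour to 5, so 27 + 1 = 28.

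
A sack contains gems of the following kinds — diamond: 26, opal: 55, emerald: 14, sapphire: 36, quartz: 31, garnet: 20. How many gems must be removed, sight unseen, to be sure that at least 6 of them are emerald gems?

In the worst case for collecting emerald gems, every non-emerald gem comes out first.
There are 26 + 55 + 36 + 31 + 20 = 168 non-emerald gems altogether.
After those, each further gem must be emerald, so 168 + 6 = 174 draws guarantee 6 emerald gems.

174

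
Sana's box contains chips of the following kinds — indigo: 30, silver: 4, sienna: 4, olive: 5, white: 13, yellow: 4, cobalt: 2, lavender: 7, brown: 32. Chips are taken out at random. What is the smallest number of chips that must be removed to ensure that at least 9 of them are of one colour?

By the pigeonhole principle, put each drawn chip into a box by colour. The largest draw with every box below 9 takes min(count, 8) from each colour; colours with fewer than 8 contribute all they have.
Σ min(cᵢ, 8) = 8 + 4 + 4 + 5 + 8 + 4 + 2 + 7 + 8 = 50.
Draw number 50 + 1 = 51 must push one box to 9.

51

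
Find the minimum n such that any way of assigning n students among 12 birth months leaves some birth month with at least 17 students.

With 192 students one could put exactly 16 in each of the 12 birth months, and no birth month would reach 17.
One more student must land in a birth month that already has 16, giving it 17.
So 12 × 16 + 1 = 193 students are required.

193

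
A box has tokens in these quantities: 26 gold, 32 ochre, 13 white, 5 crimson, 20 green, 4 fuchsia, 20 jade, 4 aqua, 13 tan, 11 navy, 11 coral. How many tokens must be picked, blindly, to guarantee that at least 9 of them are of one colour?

Put each drawn token into a box by colour. The largest draw with every box below 9 takes min(count, 8) from each colour; colours with fewer than 8 contribute all they have.
Σ min(cᵢ, 8) = 8 + 8 + 8 + 5 + 8 + 4 + 8 + 4 + 8 + 8 + 8 = 77.
Draw number 77 + 1 = 78 must push one box to 9.

78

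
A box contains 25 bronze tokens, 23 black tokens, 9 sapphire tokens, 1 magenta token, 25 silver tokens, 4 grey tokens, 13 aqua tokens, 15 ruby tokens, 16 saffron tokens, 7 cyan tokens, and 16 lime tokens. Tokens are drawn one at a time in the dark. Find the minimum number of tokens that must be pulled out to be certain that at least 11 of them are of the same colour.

92

An adversary could hand out at most 10 tokens per colour (4 colours run out sooner): 10 + 10 + 9 + 1 + 10 + 4 + 10 + 10 + 10 + 7 + 10 = 91 tokens and still no colour has 11.
Pigeonhole: one more token lands in a colour already at 10, so 92 draws are enough and 91 are not.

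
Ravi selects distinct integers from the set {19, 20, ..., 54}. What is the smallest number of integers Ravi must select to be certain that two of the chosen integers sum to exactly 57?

27

Group the elements by complementary pair {x, 57−x}: {19,38}, {20,37}, {21,36}, …, giving 10 two-element pairs and 16 integers whose partner 57−x falls outside [19,54].
Pigeonhole: treating each of those 26 groups as a pigeonhole, one can pick one integer per group — 26 integers — with no two summing to 57.
The 27th integer lands in an occupied pair, forcing a sum of 57.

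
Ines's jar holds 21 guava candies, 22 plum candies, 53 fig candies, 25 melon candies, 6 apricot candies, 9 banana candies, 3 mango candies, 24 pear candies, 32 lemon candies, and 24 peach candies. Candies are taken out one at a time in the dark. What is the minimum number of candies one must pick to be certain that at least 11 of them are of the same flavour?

By pigeonhole, put each drawn candy into a box by flavour. The largest draw with every box below 11 takes min(count, 10) from each flavour; flavours with fewer than 10 contribute all they have.
Σ min(cᵢ, 10) = 10 + 10 + 10 + 10 + 6 + 9 + 3 + 10 + 10 + 10 = 88.
Draw number 88 + 1 = 89 must push one box to 11.

89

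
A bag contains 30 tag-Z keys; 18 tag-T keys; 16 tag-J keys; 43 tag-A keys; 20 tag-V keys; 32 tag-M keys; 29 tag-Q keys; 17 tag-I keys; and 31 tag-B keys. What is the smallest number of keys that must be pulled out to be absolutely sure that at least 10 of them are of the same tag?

82

The 9 tags are the holes; the keys drawn are the pigeons.
To avoid 10 of any one tag, the worst case takes at most 9 of each tag.
That gives 9 + 9 + 9 + 9 + 9 + 9 + 9 + 9 + 9 = 81 keys with no tag reaching 10.
The next key forces some tag to 10, so 81 + 1 = 82.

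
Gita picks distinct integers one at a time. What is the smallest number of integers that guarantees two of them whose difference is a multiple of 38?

Integers whose pairwise differences are multiples of 38 are exactly those sharing a remainder mod 38. The 38 residue classes mod 38 are the pigeonholes.
With 38 integers one could put 1 in each residue class and have no class reach 2.
The 39th integer pushes some class to 2, so 38·1 + 1 = 39.

39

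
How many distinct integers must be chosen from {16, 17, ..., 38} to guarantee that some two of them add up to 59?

Group the elements by complementary pair {x, 59−x}: {21,38}, {22,37}, {23,36}, …, giving 9 two-element pairs and 5 integers whose partner 59−x falls outside [16,38].
Treating each of those 14 groups as a pigeonhole, one can pick one integer per group — 14 integers — with no two summing to 59.
The 15th integer lands in an occupied pair, forcing a sum of 59.

15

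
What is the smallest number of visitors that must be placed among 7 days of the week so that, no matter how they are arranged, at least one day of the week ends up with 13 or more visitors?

85

With 84 visitors one could put exactly 12 in each of the 7 days of the week, and no day of the week would reach 13.
One more visitor must land in a day of the week that already has 12, giving it 13.
So 7 × 12 + 1 = 85 visitors are required.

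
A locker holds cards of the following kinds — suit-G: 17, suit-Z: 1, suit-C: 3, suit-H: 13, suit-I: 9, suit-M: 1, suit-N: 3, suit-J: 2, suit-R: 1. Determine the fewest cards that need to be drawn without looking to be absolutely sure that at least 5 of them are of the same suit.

An adversary could hand out at most 4 cards per suit (6 suits run out sooner): 4 + 1 + 3 + 4 + 4 + 1 + 3 + 2 + 1 = 23 cards and still no suit has 5.
By pigeonhole, one more card lands in a suit already at 4, so 24 draws are enough and 23 are not.

24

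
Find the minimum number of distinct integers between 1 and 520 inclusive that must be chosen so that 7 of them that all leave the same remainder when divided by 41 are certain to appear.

By the pigeonhole principle, the 41 residue classes mod 41 are the pigeonholes.
With 246 integers one could put 6 in each residue class and have no class reach 7.
The 247th integer pushes some class to 7, so 41·6 + 1 = 247.

247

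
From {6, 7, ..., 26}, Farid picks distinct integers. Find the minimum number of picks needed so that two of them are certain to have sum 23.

Two chosen integers sum to 23 exactly when both halves of some pair {x, 23−x} with 6 ≤ x ≤ 23−x ≤ 17 are chosen — 6 such pairs.
The remaining 9 elements (those with no distinct partner in range) can never complete a 23-sum, so the worst case takes all of them and one from each pair: 9 + 6 = 15.
By the pigeonhole principle, the 16th integer has to be the second member of some pair, so 15 + 1 = 16.

16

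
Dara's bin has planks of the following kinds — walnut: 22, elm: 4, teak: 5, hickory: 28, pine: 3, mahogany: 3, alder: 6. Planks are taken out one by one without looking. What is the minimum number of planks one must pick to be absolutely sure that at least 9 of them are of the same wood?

An adversary could hand out at most 8 planks per wood (5 woods run out sooner): 8 + 4 + 5 + 8 + 3 + 3 + 6 = 37 planks and still no wood has 9.
One more plank lands in a wood already at 8, so 38 draws are enough and 37 are not.

38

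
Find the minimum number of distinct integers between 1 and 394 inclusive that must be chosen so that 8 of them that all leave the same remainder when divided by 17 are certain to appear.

120

By pigeonhole, the 17 residue classes mod 17 are the pigeonholes.
With 119 integers one could put 7 in each residue class and have no class reach 8.
The 120th integer pushes some class to 8, so 17·7 + 1 = 120.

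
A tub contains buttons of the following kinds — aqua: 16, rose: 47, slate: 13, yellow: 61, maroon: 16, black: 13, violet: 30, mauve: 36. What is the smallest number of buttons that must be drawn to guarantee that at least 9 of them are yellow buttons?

180

In the worst case for collecting yellow buttons, every non-yellow button comes out first.
There are 16 + 47 + 13 + 16 + 13 + 30 + 36 = 171 non-yellow buttons altogether.
After those, each further button must be yellow, so 171 + 9 = 180 draws guarantee 9 yellow buttons.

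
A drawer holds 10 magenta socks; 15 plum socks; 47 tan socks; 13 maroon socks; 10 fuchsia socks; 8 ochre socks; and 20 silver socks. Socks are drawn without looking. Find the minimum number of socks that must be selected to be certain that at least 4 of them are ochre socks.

119

In the worst case for collecting ochre socks, every non-ochre sock comes out first.
There are 10 + 15 + 47 + 13 + 10 + 20 = 115 non-ochre socks altogether.
After those, each further sock must be ochre, so 115 + 4 = 119 draws guarantee 4 ochre socks.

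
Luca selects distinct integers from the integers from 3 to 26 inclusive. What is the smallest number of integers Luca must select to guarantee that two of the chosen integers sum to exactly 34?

Two chosen integers sum to 34 exactly when both halves of some pair {x, 34−x} with 8 ≤ x ≤ 34−x ≤ 26 are chosen — 9 such pairs.
The remaining 6 elements (those with no distinct partner in range) can never complete a 34-sum, so the worst case takes all of them and one from each pair: 6 + 9 = 15.
By the pigeonhole principle, the 16th integer has to be the second member of some pair, so 15 + 1 = 16.

16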